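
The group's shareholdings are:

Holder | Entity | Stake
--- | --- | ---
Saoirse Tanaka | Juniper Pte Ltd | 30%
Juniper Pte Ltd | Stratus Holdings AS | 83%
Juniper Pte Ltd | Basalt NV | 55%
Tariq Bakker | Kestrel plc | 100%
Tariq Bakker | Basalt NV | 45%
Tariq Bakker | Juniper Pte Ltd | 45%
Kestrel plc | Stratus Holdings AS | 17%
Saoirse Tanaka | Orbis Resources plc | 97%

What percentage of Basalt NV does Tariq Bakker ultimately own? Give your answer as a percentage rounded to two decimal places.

Tariq reaches Basalt along 2 paths.
Via Juniper: 45% × 55% = 24.75%.
Direct stake: 45% = 45%.
Total: 24.75% + 45% = 69.75%.

69.75%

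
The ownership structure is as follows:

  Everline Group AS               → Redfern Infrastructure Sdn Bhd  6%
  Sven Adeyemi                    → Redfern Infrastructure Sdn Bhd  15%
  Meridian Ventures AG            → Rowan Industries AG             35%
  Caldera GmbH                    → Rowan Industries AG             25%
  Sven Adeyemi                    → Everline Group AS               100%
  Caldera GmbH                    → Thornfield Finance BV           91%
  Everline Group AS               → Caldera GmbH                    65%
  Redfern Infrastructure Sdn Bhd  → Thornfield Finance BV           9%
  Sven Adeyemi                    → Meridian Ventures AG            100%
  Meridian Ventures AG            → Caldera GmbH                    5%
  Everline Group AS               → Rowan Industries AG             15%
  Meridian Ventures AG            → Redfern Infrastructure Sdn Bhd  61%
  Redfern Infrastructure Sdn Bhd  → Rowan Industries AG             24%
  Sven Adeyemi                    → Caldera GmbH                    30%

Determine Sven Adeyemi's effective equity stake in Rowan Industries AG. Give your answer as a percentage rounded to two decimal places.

94.68%

Sven reaches Rowan along 8 paths.
Via Meridian: 100% × 35% = 35%.
Via Caldera: 30% × 25% = 7.5%.
Via Everline → Caldera: 100% × 65% × 25% = 16.25%.
Via Meridian → Caldera: 100% × 5% × 25% = 1.25%.
Via Everline: 100% × 15% = 15%.
Via Meridian → Redfern: 100% × 61% × 24% = 14.64%.
Via Redfern: 15% × 24% = 3.6%.
Via Everline → Redfern: 100% × 6% × 24% = 1.44%.
Total: 35% + 7.5% + 16.25% + 1.25% + 15% + 14.64% + 3.6% + 1.44% = 94.68%.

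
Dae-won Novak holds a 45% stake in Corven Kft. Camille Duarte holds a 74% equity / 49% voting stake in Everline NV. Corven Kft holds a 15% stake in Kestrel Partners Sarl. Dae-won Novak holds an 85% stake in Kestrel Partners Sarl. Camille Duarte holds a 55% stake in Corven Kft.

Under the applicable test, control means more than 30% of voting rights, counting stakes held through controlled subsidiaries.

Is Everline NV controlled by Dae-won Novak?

Dae-won holds 45% of Corven, so Dae-won controls Corven.
Dae-won and Corven together hold 85% + 15% = 100% of Kestrel, so Dae-won controls Kestrel.
Neither Dae-won nor any entity Dae-won controls holds any voting interest in Everline.
So Dae-won does not control Everline.

No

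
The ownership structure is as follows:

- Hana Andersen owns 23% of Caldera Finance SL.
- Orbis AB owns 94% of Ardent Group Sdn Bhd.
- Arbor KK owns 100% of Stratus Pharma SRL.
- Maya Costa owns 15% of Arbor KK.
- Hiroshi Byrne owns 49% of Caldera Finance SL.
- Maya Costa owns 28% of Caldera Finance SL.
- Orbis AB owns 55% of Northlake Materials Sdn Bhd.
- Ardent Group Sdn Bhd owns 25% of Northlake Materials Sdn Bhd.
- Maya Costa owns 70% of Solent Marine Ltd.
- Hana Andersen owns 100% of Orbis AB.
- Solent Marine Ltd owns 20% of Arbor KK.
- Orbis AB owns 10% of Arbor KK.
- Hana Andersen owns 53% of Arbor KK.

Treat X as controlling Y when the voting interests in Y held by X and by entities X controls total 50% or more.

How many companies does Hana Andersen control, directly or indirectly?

Hana holds 100% of Orbis, so Hana controls Orbis.
Orbis holds 94% of Ardent, so Hana controls Ardent.
Hana and Orbis together hold 53% + 10% = 63% of Arbor, so Hana controls Arbor.
Ardent and Orbis together hold 25% + 55% = 80% of Northlake, so Hana controls Northlake.
Arbor holds 100% of Stratus, so Hana controls Stratus.
No other company's threshold is met.
Hana controls 5 companies.

5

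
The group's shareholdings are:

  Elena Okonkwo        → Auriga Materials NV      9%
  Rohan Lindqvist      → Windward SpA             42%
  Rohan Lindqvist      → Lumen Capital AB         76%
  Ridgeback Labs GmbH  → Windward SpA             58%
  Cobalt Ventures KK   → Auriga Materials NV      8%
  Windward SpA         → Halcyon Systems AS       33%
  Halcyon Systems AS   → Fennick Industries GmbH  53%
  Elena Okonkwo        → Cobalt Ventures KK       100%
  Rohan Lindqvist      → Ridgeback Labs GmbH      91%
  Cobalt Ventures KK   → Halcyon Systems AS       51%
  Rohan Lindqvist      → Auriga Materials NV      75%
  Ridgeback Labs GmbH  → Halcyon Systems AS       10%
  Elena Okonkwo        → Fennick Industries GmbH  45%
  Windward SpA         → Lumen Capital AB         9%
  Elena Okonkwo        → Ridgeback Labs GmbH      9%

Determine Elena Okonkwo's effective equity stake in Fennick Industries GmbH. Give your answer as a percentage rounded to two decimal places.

Elena reaches Fennick along 4 paths.
Via Cobalt → Halcyon: 100% × 51% × 53% = 27.03%.
Via Ridgeback → Halcyon: 9% × 10% × 53% = 0.477%.
Via Ridgeback → Windward → Halcyon: 9% × 58% × 33% × 53% = 0.912978%.
Direct stake: 45% = 45%.
Total: 27.03% + 0.477% + 0.912978% + 45% = 73.419978%.
Rounded: 73.42%.

73.42%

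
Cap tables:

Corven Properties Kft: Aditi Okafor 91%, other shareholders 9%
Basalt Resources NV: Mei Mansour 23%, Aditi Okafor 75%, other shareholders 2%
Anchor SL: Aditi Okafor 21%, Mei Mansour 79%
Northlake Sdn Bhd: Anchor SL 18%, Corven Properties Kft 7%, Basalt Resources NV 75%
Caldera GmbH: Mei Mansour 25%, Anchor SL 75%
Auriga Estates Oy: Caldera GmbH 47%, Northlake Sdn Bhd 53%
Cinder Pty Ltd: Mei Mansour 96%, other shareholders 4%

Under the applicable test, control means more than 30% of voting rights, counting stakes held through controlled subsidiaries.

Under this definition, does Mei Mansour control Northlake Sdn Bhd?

Mei holds 79% of Anchor, so Mei controls Anchor.
Mei and Anchor together hold 25% + 75% = 100% of Caldera, so Mei controls Caldera.
Caldera holds 47% of Auriga, so Mei controls Auriga.
Mei holds 96% of Cinder, so Mei controls Cinder.
In Northlake, Mei's side holds only 18%, not > 30%.
So Mei does not control Northlake.

No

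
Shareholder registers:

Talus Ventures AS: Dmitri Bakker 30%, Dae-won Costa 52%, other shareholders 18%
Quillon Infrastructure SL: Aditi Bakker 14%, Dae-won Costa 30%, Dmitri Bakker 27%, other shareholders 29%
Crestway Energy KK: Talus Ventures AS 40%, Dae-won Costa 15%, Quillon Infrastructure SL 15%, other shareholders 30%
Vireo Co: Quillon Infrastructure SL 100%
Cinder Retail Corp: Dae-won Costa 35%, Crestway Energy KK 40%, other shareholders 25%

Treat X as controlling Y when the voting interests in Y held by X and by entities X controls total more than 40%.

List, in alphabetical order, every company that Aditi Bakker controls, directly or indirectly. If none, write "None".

None

Aditi's largest direct stake is 14% in Quillon, which does not meet the threshold.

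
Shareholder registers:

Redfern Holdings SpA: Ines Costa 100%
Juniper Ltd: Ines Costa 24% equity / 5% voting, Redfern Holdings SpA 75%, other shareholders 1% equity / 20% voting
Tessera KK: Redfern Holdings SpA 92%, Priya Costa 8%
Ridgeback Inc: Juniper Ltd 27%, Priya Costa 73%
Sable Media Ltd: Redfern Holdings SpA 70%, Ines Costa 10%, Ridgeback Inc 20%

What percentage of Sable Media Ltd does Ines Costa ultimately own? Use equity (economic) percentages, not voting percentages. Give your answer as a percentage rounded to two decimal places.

85.35%

Ines reaches Sable along 4 paths.
Via Redfern: 100% × 70% = 70%.
Direct stake: 10% = 10%.
Via Juniper → Ridgeback: 24% × 27% × 20% = 1.296%.
Via Redfern → Juniper → Ridgeback: 100% × 75% × 27% × 20% = 4.05%.
Total: 70% + 10% + 1.296% + 4.05% = 85.346%.
Rounded: 85.35%.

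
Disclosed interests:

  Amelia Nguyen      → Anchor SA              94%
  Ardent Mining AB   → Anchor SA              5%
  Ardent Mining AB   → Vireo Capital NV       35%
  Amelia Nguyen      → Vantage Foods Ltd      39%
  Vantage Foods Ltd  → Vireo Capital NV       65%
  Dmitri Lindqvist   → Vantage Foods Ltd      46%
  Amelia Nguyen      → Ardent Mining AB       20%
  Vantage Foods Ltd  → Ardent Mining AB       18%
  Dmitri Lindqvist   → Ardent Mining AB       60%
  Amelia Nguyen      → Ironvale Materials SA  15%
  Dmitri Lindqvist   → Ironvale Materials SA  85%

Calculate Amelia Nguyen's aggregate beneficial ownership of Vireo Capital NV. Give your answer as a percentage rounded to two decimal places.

34.81%

Amelia reaches Vireo along 3 paths.
Via Vantage → Ardent: 39% × 18% × 35% = 2.457%.
Via Ardent: 20% × 35% = 7%.
Via Vantage: 39% × 65% = 25.35%.
Total: 2.457% + 7% + 25.35% = 34.807%.
Rounded: 34.81%.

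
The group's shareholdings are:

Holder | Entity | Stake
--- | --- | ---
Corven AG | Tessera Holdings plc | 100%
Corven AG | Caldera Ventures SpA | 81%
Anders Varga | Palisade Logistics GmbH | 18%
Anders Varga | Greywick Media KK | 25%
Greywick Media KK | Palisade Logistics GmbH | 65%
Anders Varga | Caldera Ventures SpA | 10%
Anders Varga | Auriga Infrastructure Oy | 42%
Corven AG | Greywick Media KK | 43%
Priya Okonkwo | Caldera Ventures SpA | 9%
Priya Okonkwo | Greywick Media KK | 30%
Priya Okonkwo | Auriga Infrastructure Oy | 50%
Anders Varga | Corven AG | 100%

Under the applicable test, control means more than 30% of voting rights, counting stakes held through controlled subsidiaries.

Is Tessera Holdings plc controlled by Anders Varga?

Anders holds 100% of Corven, so Anders controls Corven.
Corven holds 100% of Tessera, so Anders controls Tessera.

Yes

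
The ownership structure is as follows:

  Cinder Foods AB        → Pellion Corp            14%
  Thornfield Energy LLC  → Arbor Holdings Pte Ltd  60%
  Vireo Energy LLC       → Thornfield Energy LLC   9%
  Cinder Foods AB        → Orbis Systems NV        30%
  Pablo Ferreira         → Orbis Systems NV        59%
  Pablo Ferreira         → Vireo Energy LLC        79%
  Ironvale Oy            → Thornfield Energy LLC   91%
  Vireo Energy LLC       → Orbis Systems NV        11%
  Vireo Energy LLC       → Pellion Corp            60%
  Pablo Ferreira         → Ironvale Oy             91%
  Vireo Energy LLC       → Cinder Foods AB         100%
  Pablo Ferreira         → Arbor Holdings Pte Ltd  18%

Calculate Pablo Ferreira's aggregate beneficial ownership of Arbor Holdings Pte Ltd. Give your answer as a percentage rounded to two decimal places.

71.95%

Pablo reaches Arbor along 3 paths.
Via Vireo → Thornfield: 79% × 9% × 60% = 4.266%.
Via Ironvale → Thornfield: 91% × 91% × 60% = 49.686%.
Direct stake: 18% = 18%.
Total: 4.266% + 49.686% + 18% = 71.952%.
Rounded: 71.95%.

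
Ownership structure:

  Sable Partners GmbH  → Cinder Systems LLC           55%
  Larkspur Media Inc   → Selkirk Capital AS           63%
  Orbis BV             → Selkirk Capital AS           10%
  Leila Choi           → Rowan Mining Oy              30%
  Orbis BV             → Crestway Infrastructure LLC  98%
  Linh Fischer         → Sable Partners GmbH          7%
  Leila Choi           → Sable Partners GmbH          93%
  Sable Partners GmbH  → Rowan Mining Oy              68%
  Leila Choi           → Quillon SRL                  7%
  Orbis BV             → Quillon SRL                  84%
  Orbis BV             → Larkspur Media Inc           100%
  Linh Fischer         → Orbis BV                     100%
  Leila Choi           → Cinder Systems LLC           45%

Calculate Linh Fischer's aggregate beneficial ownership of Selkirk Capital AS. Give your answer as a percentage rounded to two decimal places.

73.00%

Linh reaches Selkirk along 2 paths.
Via Orbis: 100% × 10% = 10%.
Via Orbis → Larkspur: 100% × 100% × 63% = 63%.
Total: 10% + 63% = 73%.
Rounded: 73.00%.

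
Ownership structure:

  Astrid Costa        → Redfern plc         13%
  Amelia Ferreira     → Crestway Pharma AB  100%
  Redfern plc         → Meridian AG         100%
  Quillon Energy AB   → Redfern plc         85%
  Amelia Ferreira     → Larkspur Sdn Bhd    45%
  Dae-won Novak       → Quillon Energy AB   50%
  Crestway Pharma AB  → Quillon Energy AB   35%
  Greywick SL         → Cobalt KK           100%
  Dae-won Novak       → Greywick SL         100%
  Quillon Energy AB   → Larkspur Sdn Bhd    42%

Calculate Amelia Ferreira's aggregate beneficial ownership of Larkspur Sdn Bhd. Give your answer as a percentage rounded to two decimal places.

Amelia reaches Larkspur along 2 paths.
Via Crestway → Quillon: 100% × 35% × 42% = 14.7%.
Direct stake: 45% = 45%.
Total: 14.7% + 45% = 59.7%.
Rounded: 59.70%.

59.70%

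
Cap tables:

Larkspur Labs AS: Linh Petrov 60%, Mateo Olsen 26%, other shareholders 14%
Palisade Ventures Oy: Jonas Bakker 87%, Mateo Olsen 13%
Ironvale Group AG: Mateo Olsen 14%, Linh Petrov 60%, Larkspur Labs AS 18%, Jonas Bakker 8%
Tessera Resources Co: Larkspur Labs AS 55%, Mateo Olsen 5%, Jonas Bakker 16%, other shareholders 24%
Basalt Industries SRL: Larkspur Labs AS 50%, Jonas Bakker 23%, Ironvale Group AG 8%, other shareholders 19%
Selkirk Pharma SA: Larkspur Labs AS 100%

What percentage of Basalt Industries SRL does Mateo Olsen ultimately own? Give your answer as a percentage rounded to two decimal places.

14.49%

Mateo reaches Basalt along 3 paths.
Via Larkspur: 26% × 50% = 13%.
Via Ironvale: 14% × 8% = 1.12%.
Via Larkspur → Ironvale: 26% × 18% × 8% = 0.3744%.
Total: 13% + 1.12% + 0.3744% = 14.4944%.
Rounded: 14.49%.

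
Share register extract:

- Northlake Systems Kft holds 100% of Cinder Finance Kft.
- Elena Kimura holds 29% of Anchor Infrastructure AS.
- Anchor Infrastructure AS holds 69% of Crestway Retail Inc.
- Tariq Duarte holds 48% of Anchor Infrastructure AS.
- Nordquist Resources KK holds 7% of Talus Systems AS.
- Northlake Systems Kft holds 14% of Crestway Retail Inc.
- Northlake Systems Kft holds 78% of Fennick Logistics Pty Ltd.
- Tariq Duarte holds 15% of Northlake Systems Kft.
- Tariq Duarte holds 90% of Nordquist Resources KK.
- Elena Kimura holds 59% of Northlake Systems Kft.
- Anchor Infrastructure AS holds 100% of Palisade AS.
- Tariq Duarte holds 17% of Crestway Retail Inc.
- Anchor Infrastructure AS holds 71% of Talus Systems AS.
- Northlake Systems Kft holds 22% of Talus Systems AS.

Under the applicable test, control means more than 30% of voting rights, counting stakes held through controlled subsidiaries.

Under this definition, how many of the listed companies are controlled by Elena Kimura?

Elena holds 59% of Northlake, so Elena controls Northlake.
Northlake holds 78% of Fennick, so Elena controls Fennick.
Northlake holds 100% of Cinder, so Elena controls Cinder.
No other company's threshold is met.
Elena controls 3 companies.

3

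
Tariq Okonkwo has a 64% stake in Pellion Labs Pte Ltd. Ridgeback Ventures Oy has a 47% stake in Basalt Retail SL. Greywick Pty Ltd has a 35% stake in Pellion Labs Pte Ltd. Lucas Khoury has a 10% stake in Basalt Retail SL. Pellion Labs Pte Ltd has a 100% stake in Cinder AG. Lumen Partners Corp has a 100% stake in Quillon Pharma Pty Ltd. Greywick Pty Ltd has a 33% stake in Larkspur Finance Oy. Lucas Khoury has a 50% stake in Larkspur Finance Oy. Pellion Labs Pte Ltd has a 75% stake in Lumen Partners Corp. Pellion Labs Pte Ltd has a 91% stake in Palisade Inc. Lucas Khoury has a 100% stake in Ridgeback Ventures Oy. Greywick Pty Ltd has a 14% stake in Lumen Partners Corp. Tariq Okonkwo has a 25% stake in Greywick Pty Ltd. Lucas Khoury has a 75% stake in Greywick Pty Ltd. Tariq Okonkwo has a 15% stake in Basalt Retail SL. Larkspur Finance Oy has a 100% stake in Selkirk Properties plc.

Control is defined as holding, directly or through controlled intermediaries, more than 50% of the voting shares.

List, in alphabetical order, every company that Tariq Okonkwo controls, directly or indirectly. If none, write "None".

Cinder AG, Lumen Partners Corp, Palisade Inc, Pellion Labs Pte Ltd, Quillon Pharma Pty Ltd

Tariq holds 64% of Pellion, so Tariq controls Pellion.
Pellion holds 75% of Lumen, so Tariq controls Lumen.
Pellion holds 100% of Cinder, so Tariq controls Cinder.
Pellion holds 91% of Palisade, so Tariq controls Palisade.
Lumen holds 100% of Quillon, so Tariq controls Quillon.
No other company's threshold is met.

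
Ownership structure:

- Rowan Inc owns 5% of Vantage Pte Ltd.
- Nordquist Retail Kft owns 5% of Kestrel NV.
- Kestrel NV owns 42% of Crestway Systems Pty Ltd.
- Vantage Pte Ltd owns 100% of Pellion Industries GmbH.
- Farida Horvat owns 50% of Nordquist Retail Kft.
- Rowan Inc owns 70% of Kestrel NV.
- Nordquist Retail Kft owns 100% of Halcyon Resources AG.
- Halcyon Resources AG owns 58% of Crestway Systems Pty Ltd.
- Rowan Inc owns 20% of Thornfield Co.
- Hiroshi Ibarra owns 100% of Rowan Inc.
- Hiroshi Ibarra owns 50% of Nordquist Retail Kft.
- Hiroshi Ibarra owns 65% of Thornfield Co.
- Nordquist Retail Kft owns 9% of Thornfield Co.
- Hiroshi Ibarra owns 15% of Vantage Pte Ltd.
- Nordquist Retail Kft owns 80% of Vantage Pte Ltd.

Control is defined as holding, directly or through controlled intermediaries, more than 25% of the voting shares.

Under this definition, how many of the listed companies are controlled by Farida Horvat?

5

Farida holds 50% of Nordquist, so Farida controls Nordquist.
Nordquist holds 100% of Halcyon, so Farida controls Halcyon.
Nordquist holds 80% of Vantage, so Farida controls Vantage.
Vantage holds 100% of Pellion, so Farida controls Pellion.
Halcyon holds 58% of Crestway, so Farida controls Crestway.
No other company's threshold is met.
Farida controls 5 companies.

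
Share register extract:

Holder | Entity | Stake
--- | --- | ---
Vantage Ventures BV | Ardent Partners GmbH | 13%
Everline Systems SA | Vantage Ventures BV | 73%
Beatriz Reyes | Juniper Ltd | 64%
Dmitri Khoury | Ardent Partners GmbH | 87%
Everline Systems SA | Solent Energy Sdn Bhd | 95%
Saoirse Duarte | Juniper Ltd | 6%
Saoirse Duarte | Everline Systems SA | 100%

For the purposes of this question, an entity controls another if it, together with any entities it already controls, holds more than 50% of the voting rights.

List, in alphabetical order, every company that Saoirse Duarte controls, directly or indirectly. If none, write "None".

Saoirse holds 100% of Everline, so Saoirse controls Everline.
Everline holds 73% of Vantage, so Saoirse controls Vantage.
Everline holds 95% of Solent, so Saoirse controls Solent.
No other company's threshold is met.

Everline Systems SA, Solent Energy Sdn Bhd, Vantage Ventures BV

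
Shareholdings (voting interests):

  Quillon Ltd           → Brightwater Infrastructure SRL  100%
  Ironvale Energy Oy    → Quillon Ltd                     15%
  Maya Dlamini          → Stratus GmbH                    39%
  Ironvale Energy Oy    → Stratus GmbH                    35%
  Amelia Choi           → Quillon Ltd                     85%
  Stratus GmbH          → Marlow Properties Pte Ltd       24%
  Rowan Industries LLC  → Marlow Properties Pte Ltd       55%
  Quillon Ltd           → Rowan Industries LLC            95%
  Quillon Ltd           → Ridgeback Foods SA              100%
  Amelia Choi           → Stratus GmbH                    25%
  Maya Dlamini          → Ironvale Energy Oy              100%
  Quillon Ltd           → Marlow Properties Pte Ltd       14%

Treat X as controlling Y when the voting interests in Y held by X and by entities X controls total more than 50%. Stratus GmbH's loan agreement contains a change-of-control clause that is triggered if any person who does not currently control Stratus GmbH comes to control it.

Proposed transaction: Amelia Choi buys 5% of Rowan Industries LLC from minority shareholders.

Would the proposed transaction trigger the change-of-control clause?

No

The purchase changes only Amelia's holdings, so Amelia is the only person who could newly come to control Stratus.
Amelia holds 85% of Quillon, so Amelia controls Quillon.
Quillon holds 95% of Rowan, so Amelia controls Rowan.
Quillon holds 100% of Ridgeback, so Amelia controls Ridgeback.
Rowan and Quillon together hold 55% + 14% = 69% of Marlow, so Amelia controls Marlow.
Quillon holds 100% of Brightwater, so Amelia controls Brightwater.
In Stratus, Amelia's side holds only 25%, not > 50%.
So before the transaction, Amelia does not control Stratus.
After the purchase, Amelia holds 5% of Rowan directly.
Quillon and Amelia together hold 95% + 5% = 100% of Rowan, so Amelia controls Rowan.
After the transaction, Amelia's side holds 25% of Stratus, not > 50%, so Amelia still does not control Stratus.
No new person acquires control, so the clause is not triggered.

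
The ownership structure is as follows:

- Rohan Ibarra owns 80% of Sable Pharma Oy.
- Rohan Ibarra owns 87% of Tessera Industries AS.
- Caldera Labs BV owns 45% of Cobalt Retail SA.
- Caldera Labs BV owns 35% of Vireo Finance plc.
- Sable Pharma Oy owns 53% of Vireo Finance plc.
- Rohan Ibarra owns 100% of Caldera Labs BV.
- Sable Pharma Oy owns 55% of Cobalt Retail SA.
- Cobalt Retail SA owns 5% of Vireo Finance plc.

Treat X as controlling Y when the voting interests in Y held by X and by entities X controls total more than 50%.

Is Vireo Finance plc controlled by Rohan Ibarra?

Yes

Rohan holds 100% of Caldera, so Rohan controls Caldera.
Rohan holds 80% of Sable, so Rohan controls Sable.
Sable and Caldera together hold 55% + 45% = 100% of Cobalt, so Rohan controls Cobalt.
Caldera and Sable and Cobalt together hold 35% + 53% + 5% = 93% of Vireo, so Rohan controls Vireo.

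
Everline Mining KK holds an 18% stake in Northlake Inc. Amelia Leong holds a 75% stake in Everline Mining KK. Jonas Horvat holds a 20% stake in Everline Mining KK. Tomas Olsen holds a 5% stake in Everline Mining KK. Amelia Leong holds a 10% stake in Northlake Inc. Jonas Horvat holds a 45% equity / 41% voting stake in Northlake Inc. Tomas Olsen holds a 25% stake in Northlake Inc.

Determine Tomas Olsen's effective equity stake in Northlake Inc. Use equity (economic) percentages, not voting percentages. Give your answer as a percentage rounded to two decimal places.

25.90%

Tomas reaches Northlake along 2 paths.
Direct stake: 25% = 25%.
Via Everline: 5% × 18% = 0.9%.
Total: 25% + 0.9% = 25.9%.
Rounded: 25.90%.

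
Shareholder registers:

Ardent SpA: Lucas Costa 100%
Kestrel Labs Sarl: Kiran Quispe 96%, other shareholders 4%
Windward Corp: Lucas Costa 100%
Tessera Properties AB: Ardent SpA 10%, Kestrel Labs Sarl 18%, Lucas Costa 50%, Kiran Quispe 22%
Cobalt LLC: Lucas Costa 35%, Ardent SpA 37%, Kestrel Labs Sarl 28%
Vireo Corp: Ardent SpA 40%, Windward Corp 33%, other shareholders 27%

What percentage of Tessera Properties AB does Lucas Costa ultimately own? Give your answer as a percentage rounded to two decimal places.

60.00%

Lucas reaches Tessera along 2 paths.
Via Ardent: 100% × 10% = 10%.
Direct stake: 50% = 50%.
Total: 10% + 50% = 60%.
Rounded: 60.00%.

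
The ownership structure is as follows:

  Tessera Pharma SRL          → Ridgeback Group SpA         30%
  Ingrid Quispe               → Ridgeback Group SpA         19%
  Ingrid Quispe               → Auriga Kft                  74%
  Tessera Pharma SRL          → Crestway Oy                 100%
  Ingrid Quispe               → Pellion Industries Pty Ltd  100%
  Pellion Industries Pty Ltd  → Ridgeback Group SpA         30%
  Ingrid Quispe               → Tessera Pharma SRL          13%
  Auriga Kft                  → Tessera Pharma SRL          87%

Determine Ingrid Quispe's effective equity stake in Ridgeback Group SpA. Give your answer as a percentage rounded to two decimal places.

Ingrid reaches Ridgeback along 4 paths.
Direct stake: 19% = 19%.
Via Pellion: 100% × 30% = 30%.
Via Tessera: 13% × 30% = 3.9%.
Via Auriga → Tessera: 74% × 87% × 30% = 19.314%.
Total: 19% + 30% + 3.9% + 19.314% = 72.214%.
Rounded: 72.21%.

72.21%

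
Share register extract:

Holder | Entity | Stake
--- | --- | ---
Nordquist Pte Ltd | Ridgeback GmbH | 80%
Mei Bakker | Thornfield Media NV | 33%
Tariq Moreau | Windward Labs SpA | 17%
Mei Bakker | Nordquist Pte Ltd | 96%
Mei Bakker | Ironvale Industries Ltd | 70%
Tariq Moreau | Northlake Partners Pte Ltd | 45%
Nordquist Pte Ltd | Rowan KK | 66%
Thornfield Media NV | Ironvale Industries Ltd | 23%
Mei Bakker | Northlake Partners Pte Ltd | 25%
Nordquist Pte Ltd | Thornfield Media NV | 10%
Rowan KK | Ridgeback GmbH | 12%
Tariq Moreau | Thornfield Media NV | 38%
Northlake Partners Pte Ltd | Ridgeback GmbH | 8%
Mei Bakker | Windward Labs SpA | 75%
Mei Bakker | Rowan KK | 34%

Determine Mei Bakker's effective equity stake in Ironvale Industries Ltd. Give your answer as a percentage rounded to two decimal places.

79.80%

Mei reaches Ironvale along 3 paths.
Via Thornfield: 33% × 23% = 7.59%.
Via Nordquist → Thornfield: 96% × 10% × 23% = 2.208%.
Direct stake: 70% = 70%.
Total: 7.59% + 2.208% + 70% = 79.798%.
Rounded: 79.80%.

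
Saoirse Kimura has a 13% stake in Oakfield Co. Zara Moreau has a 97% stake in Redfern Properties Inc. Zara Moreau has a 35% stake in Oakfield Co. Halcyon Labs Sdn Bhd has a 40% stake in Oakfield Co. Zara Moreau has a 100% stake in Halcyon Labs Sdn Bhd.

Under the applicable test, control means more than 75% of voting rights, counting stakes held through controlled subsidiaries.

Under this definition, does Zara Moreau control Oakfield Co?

Zara holds 100% of Halcyon, so Zara controls Halcyon.
Zara holds 97% of Redfern, so Zara controls Redfern.
In Oakfield, Zara's side holds only 35% + 40% = 75%, not > 75%.
So Zara does not control Oakfield.

No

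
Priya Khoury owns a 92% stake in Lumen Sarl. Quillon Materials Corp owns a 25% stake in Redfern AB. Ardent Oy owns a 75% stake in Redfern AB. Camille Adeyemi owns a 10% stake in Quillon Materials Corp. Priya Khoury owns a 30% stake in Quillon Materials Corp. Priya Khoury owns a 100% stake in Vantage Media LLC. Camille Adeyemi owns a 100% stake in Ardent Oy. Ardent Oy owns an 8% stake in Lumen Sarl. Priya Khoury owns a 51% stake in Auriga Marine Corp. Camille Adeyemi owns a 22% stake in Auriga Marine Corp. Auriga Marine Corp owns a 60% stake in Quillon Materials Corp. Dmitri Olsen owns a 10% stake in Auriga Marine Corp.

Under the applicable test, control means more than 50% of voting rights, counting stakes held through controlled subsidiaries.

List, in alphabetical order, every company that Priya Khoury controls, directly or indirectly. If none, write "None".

Auriga Marine Corp, Lumen Sarl, Quillon Materials Corp, Vantage Media LLC

Priya holds 51% of Auriga, so Priya controls Auriga.
Auriga and Priya together hold 60% + 30% = 90% of Quillon, so Priya controls Quillon.
Priya holds 100% of Vantage, so Priya controls Vantage.
Priya holds 92% of Lumen, so Priya controls Lumen.
No other company's threshold is met.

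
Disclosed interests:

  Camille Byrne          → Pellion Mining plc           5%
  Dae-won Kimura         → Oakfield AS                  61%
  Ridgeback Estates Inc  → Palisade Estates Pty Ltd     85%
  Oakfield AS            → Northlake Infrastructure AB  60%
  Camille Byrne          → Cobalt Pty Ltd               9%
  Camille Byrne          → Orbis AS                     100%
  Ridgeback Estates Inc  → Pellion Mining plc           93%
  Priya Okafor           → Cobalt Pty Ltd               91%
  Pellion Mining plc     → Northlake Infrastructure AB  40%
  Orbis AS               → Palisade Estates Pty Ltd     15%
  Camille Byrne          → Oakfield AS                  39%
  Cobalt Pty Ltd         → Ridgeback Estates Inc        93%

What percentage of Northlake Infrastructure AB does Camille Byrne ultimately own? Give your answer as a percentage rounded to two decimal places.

Camille reaches Northlake along 3 paths.
Via Cobalt → Ridgeback → Pellion: 9% × 93% × 93% × 40% = 3.11364%.
Via Pellion: 5% × 40% = 2%.
Via Oakfield: 39% × 60% = 23.4%.
Total: 3.11364% + 2% + 23.4% = 28.51364%.
Rounded: 28.51%.

28.51%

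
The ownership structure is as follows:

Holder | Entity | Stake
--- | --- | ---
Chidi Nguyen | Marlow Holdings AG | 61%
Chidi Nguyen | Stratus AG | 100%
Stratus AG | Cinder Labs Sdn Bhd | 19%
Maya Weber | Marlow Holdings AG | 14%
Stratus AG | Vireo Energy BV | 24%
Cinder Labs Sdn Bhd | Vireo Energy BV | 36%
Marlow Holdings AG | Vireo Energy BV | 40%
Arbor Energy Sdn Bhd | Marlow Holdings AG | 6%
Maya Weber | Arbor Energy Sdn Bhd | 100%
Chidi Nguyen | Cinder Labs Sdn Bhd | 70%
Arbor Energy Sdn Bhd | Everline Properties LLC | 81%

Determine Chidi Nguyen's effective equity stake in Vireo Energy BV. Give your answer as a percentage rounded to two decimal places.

80.44%

Chidi reaches Vireo along 4 paths.
Via Marlow: 61% × 40% = 24.4%.
Via Stratus: 100% × 24% = 24%.
Via Stratus → Cinder: 100% × 19% × 36% = 6.84%.
Via Cinder: 70% × 36% = 25.2%.
Total: 24.4% + 24% + 6.84% + 25.2% = 80.44%.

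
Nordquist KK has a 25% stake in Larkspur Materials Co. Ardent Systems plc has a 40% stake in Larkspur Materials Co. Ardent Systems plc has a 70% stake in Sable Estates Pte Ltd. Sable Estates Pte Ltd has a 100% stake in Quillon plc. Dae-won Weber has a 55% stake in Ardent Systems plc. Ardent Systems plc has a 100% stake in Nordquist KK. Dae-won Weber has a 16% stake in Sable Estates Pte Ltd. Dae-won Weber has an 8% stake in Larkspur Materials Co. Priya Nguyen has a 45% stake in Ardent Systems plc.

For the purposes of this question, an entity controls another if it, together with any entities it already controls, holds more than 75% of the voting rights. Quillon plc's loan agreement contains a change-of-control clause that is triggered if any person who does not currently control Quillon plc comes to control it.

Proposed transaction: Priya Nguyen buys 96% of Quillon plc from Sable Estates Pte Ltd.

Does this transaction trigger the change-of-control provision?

Yes

The purchase adds only to Priya's holdings (Sable's stake shrinks), so Priya is the only person who could newly come to control Quillon.
Priya's largest direct stake is 45% in Ardent, which does not meet the threshold, so Priya controls no company.
Neither Priya nor any entity Priya controls holds any voting interest in Quillon.
So before the transaction, Priya does not control Quillon.
After the purchase, Priya holds 96% of Quillon directly, and Sable's stake falls to 4%.
Priya holds 96% of Quillon, so Priya controls Quillon.
Priya did not control Quillon before and does after, so the clause is triggered.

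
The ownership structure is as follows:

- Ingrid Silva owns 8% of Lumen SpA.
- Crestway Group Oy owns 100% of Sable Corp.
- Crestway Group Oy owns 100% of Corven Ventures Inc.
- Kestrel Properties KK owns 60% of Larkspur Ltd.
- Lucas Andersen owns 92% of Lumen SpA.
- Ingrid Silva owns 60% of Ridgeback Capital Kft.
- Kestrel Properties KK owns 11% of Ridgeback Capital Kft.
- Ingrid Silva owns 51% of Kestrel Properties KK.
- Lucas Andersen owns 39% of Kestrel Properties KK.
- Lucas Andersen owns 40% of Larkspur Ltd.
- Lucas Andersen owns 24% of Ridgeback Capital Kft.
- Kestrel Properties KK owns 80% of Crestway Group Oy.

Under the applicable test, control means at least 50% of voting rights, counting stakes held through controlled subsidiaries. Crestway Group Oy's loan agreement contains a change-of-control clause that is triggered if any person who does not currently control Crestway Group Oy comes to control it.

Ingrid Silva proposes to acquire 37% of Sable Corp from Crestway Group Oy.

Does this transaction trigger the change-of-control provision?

The purchase adds only to Ingrid's holdings (Crestway's stake shrinks), so Ingrid is the only person who could newly come to control Crestway.
Ingrid holds 51% of Kestrel, so Ingrid controls Kestrel.
Kestrel holds 80% of Crestway, so Ingrid controls Crestway.
So Ingrid already controls Crestway before the transaction.
After the purchase, Ingrid holds 37% of Sable directly, and Crestway's stake falls to 63%.
Ingrid controlled Crestway already, so this is not a new person acquiring control; every other person's position is unchanged or reduced.
No new person acquires control, so the clause is not triggered.

No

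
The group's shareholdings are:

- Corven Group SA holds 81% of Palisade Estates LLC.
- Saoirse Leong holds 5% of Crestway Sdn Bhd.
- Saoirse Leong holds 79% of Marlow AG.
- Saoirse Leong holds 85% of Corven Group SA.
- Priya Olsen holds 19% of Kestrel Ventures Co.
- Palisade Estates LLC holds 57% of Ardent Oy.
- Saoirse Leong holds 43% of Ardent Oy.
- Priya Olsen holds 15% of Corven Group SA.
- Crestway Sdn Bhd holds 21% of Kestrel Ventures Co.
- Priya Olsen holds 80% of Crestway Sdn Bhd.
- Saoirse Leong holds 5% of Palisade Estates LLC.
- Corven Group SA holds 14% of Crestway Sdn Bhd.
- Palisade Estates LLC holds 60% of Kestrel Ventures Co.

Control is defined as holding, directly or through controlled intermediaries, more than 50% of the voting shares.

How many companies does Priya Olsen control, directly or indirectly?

1

Priya holds 80% of Crestway, so Priya controls Crestway.
No other company's threshold is met.
Priya controls 1 company.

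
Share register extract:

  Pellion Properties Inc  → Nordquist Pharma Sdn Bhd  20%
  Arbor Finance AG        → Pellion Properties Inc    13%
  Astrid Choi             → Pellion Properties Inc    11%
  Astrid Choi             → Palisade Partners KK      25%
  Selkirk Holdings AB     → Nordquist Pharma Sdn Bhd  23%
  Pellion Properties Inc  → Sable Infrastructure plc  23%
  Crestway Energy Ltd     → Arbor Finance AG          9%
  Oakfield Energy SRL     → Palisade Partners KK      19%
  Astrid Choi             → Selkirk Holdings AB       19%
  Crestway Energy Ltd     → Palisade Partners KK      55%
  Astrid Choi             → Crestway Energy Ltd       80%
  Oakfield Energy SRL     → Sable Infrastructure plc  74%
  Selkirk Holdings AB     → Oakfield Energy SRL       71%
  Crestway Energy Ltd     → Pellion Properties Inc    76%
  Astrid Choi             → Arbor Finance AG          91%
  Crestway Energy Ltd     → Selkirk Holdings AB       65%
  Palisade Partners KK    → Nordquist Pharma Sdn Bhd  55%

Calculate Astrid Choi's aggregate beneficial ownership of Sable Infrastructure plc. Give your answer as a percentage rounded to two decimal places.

56.75%

Astrid reaches Sable along 6 paths.
Via Crestway → Selkirk → Oakfield: 80% × 65% × 71% × 74% = 27.3208%.
Via Selkirk → Oakfield: 19% × 71% × 74% = 9.9826%.
Via Arbor → Pellion: 91% × 13% × 23% = 2.7209%.
Via Crestway → Arbor → Pellion: 80% × 9% × 13% × 23% = 0.21528%.
Via Pellion: 11% × 23% = 2.53%.
Via Crestway → Pellion: 80% × 76% × 23% = 13.984%.
Total: 27.3208% + 9.9826% + 2.7209% + 0.21528% + 2.53% + 13.984% = 56.75358%.
Rounded: 56.75%.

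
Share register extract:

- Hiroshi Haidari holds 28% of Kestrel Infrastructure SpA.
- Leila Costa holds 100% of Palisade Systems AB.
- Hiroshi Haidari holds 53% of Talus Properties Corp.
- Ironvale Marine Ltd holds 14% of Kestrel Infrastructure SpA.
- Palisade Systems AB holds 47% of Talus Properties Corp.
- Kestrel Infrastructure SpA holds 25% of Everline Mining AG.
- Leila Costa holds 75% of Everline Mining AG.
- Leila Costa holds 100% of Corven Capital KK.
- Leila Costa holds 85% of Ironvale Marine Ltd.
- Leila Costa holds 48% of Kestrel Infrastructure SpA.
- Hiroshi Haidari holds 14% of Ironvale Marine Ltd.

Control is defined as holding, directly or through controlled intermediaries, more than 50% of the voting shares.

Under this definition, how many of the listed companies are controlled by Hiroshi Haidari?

Hiroshi holds 53% of Talus, so Hiroshi controls Talus.
No other company's threshold is met.
Hiroshi controls 1 company.

1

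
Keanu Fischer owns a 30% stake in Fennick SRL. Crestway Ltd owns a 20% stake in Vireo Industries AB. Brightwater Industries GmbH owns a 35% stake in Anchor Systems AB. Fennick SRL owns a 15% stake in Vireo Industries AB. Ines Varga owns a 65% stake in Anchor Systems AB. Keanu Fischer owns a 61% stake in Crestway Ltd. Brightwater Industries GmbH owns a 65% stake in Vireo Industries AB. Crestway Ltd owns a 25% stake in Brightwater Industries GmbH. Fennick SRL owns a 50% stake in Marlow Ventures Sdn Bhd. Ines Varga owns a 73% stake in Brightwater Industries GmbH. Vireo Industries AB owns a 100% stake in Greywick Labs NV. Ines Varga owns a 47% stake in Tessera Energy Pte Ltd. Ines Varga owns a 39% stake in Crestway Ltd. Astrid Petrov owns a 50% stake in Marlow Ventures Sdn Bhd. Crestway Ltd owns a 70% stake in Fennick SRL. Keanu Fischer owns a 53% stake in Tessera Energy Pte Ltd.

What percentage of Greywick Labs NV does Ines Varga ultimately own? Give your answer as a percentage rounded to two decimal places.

65.68%

Ines reaches Greywick along 4 paths.
Via Crestway → Fennick → Vireo: 39% × 70% × 15% × 100% = 4.095%.
Via Crestway → Brightwater → Vireo: 39% × 25% × 65% × 100% = 6.3375%.
Via Brightwater → Vireo: 73% × 65% × 100% = 47.45%.
Via Crestway → Vireo: 39% × 20% × 100% = 7.8%.
Total: 4.095% + 6.3375% + 47.45% + 7.8% = 65.6825%.
Rounded: 65.68%.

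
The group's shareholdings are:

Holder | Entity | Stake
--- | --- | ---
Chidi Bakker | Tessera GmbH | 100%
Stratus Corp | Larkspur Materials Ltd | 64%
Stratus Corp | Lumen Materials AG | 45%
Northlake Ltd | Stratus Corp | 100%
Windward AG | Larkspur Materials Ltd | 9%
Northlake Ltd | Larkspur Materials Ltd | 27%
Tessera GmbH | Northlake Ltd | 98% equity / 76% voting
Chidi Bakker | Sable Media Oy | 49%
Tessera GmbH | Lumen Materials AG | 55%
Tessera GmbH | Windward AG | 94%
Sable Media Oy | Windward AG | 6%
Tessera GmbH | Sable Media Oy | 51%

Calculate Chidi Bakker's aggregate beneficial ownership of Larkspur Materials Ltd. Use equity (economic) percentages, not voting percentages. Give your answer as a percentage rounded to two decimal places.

98.18%

Chidi reaches Larkspur along 5 paths.
Via Tessera → Sable → Windward: 100% × 51% × 6% × 9% = 0.2754%.
Via Sable → Windward: 49% × 6% × 9% = 0.2646%.
Via Tessera → Windward: 100% × 94% × 9% = 8.46%.
Via Tessera → Northlake: 100% × 98% × 27% = 26.46%.
Via Tessera → Northlake → Stratus: 100% × 98% × 100% × 64% = 62.72%.
Total: 0.2754% + 0.2646% + 8.46% + 26.46% + 62.72% = 98.18%.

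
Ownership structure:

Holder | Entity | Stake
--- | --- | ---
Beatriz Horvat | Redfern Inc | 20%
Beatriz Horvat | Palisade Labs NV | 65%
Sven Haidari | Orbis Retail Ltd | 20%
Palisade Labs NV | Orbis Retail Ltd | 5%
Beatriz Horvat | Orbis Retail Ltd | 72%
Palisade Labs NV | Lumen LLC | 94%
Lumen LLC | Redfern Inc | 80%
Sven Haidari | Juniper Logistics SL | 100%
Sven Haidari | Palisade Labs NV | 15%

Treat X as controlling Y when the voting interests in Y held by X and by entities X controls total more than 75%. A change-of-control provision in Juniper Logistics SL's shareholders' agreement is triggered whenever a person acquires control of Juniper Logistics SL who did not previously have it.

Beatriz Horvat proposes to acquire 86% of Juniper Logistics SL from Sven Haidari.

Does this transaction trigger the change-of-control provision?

Yes

The purchase adds only to Beatriz's holdings (Sven's stake shrinks), so Beatriz is the only person who could newly come to control Juniper.
Beatriz's largest direct stake is 72% in Orbis, which does not meet the threshold, so Beatriz controls no company.
Neither Beatriz nor any entity Beatriz controls holds any voting interest in Juniper.
So before the transaction, Beatriz does not control Juniper.
After the purchase, Beatriz holds 86% of Juniper directly, and Sven's stake falls to 14%.
Beatriz holds 86% of Juniper, so Beatriz controls Juniper.
Beatriz did not control Juniper before and does after, so the clause is triggered.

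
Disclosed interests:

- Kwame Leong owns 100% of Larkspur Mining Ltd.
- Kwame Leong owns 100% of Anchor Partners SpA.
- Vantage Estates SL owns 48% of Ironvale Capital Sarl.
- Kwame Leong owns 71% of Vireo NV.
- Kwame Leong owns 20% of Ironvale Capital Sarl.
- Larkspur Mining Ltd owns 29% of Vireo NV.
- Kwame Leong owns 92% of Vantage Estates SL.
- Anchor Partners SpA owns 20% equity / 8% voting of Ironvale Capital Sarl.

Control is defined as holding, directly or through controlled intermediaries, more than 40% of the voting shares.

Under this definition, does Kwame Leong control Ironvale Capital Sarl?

Yes

Kwame holds 92% of Vantage, so Kwame controls Vantage.
Kwame holds 100% of Anchor, so Kwame controls Anchor.
Vantage and Anchor and Kwame together hold 48% + 8% + 20% = 76% of Ironvale, so Kwame controls Ironvale.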